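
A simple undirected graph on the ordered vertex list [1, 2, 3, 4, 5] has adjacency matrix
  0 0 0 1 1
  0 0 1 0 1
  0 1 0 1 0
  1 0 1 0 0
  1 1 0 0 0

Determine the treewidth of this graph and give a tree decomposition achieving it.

Treewidth 2.
One optimal decomposition is:
Bags: B1 = {1, 2, 5}  B2 = {1, 2, 3}  B3 = {1, 3, 4}
Tree: B1–B2, B2–B3

The largest bag has 3 vertices, giving width 2; this decomposition certifies tw(G) ≤ 2. For the lower bound, G contains the cycle 1–5–2–3–4–1, so G is not a forest; only forests have treewidth ≤ 1, hence tw(G) ≥ 2. The upper and lower bounds meet at 2, so that is the treewidth.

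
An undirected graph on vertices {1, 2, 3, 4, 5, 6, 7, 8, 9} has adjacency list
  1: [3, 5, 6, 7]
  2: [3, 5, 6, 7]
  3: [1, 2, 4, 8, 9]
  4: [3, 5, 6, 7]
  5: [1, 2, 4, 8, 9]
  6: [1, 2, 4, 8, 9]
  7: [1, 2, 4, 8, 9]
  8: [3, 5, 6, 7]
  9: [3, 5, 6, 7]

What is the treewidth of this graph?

4

A width-4 tree decomposition is:
Bags: B1 = {3, 4, 5, 6, 7}  B2 = {2, 3, 5, 6, 7}  B3 = {1, 3, 5, 6, 7}  B4 = {3, 5, 6, 7, 9}  B5 = {3, 5, 6, 7, 8}
Tree: B1–B2, B2–B3, B3–B4, B4–B5
Each bag holds 5 vertices, so the decomposition has width 4, which upper-bounds the treewidth. For the lower bound: the 5 vertex sets {4,7}, {2,3}, {1,6}, {5}, {9} are disjoint, each induces a connected subgraph, and every pair is joined by at least one edge of G. Contracting each set to a single vertex therefore yields K_{5} as a minor, and since treewidth is minor-monotone, tw(G) ≥ tw(K_{5}) = 4. Combining the bounds, tw(G) = 4.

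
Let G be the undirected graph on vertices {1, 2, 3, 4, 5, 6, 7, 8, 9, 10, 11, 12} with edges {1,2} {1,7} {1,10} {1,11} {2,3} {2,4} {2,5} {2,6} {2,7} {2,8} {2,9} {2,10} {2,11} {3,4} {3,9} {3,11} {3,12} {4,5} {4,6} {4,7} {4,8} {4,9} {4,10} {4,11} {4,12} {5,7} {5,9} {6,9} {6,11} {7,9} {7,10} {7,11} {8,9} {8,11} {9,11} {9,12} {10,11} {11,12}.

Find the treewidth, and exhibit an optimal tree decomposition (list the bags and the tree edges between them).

Treewidth 4.
One optimal decomposition is:
Bags: B1 = {2, 3, 4, 9, 11}  B2 = {2, 4, 7, 9, 11}  B3 = {2, 4, 7, 10, 11}  B4 = {2, 4, 8, 9, 11}  B5 = {3, 4, 9, 11, 12}  B6 = {1, 2, 7, 10, 11}  B7 = {2, 4, 5, 7, 9}  B8 = {2, 4, 6, 9, 11}
Tree: B1–B2, B2–B3, B1–B4, B1–B5, B3–B6, B2–B7, B4–B8

Every bag has size at most 5, so the width is 5 − 1 = 4 and tw(G) ≤ 4. Conversely, {1, 2, 7, 10, 11} is a clique of size 5, and the vertices of any clique must share a bag in every tree decomposition; so some bag has ≥ 5 vertices and tw(G) ≥ 4. Therefore the treewidth is 4.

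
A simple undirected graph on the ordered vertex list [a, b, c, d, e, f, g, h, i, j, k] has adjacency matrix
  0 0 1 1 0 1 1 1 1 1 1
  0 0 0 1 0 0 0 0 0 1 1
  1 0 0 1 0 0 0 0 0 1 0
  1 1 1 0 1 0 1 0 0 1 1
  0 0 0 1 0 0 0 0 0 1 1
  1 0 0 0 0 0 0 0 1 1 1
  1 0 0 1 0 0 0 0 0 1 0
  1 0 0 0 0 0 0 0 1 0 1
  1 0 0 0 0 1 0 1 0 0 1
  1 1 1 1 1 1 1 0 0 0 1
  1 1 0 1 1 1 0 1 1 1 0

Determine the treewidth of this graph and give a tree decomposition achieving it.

The largest bag has 4 vertices, giving width 3; this decomposition certifies tw(G) ≤ 3. Conversely, {a, d, g, j} is a clique of size 4, and the vertices of any clique must share a bag in every tree decomposition; so some bag has ≥ 4 vertices and tw(G) ≥ 3. Combining the bounds, tw(G) = 3.

Treewidth 3.
One optimal decomposition is:
Bags: B1 = {d, e, j, k}  B2 = {a, d, j, k}  B3 = {a, f, j, k}  B4 = {a, c, d, j}  B5 = {b, d, j, k}  B6 = {a, d, g, j}  B7 = {a, f, i, k}  B8 = {a, h, i, k}
Tree: B1–B2, B2–B3, B2–B4, B2–B5, B4–B6, B3–B7, B7–B8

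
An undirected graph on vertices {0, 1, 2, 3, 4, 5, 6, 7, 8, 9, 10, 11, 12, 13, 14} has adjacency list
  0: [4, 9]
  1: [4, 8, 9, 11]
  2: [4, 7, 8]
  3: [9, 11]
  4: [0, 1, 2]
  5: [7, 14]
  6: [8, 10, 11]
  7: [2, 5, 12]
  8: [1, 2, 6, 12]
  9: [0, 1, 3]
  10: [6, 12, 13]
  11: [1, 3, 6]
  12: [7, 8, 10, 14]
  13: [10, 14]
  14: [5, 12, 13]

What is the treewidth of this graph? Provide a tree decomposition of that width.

Treewidth 3.
Bags: B1 = {0, 3, 9, 11}  B2 = {0, 1, 9, 11}  B3 = {0, 1, 4, 11}  B4 = {1, 4, 6, 11}  B5 = {1, 4, 6, 8}  B6 = {2, 4, 6, 8}  B7 = {2, 6, 8, 10}  B8 = {2, 8, 10, 12}  B9 = {2, 7, 10, 12}  B10 = {7, 10, 12, 13}  B11 = {7, 12, 13, 14}  B12 = {5, 7, 13, 14}
Tree: B1–B2, B2–B3, B3–B4, B4–B5, B5–B6, B6–B7, B7–B8, B8–B9, B9–B10, B10–B11, B11–B12

Each bag holds 4 vertices, so the decomposition has width 3, which upper-bounds the treewidth. For the lower bound: the 4 vertex sets {0,3,9}, {11}, {1}, {2,4,6,8} are disjoint, each induces a connected subgraph, and every pair is joined by at least one edge of G. Contracting each set to a single vertex therefore yields K_{4} as a minor, and since treewidth is minor-monotone, tw(G) ≥ tw(K_{4}) = 3. Combining the bounds, tw(G) = 3.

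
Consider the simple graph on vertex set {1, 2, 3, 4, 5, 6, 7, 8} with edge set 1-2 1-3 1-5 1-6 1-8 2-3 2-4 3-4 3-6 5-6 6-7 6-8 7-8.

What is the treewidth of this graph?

A width-2 tree decomposition is:
Bags: B1 = {1, 6, 8}  B2 = {1, 3, 6}  B3 = {1, 5, 6}  B4 = {1, 2, 3}  B5 = {2, 3, 4}  B6 = {6, 7, 8}
Tree: B1–B2, B1–B3, B2–B4, B4–B5, B1–B6
Each bag holds 3 vertices, so the decomposition has width 2, which upper-bounds the treewidth. For the lower bound, the 3 vertices {1, 2, 3} are pairwise adjacent, and any tree decomposition puts a clique entirely inside one bag — forcing width ≥ 2. Combining the bounds, tw(G) = 2.

2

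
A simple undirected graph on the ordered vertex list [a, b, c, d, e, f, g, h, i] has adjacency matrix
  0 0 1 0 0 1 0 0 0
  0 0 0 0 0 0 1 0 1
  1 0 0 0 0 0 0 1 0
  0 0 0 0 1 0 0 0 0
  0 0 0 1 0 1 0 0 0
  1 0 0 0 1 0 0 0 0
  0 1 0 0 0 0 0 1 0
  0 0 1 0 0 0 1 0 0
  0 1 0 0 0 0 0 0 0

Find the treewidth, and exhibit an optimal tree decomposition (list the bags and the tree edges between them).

Treewidth 1.
Bags: B1 = {b, i}  B2 = {b, g}  B3 = {g, h}  B4 = {c, h}  B5 = {a, c}  B6 = {a, f}  B7 = {e, f}  B8 = {d, e}
Tree: B1–B2, B2–B3, B3–B4, B4–B5, B5–B6, B6–B7, B7–B8

The largest bag has 2 vertices, giving width 1; this decomposition certifies tw(G) ≤ 1. G has an edge, so its treewidth is at least 1. Combining the bounds, tw(G) = 1.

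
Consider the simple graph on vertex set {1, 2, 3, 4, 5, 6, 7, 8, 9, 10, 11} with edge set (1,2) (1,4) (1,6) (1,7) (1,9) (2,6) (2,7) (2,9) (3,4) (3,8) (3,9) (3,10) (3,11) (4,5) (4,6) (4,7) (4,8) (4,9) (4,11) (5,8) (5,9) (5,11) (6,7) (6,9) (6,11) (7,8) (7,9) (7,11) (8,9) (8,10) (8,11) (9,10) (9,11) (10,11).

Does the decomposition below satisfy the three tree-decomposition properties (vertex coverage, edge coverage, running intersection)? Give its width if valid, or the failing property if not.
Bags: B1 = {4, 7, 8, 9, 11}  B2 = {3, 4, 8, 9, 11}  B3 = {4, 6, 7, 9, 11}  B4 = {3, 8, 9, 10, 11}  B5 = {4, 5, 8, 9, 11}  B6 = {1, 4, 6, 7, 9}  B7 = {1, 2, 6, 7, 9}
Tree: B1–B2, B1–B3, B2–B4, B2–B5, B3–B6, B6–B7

Yes; width 4.

Vertex coverage: the bags together contain {1, 2, 3, 4, 5, 6, 7, 8, 9, 10, 11}, the full vertex set. Edge coverage: each edge of G has both endpoints in at least one bag. Running intersection: for every vertex, the bags containing it form a connected subtree. All three properties hold, so this is a valid tree decomposition of width max|bag| − 1 = 4, and hence tw(G) ≤ 4.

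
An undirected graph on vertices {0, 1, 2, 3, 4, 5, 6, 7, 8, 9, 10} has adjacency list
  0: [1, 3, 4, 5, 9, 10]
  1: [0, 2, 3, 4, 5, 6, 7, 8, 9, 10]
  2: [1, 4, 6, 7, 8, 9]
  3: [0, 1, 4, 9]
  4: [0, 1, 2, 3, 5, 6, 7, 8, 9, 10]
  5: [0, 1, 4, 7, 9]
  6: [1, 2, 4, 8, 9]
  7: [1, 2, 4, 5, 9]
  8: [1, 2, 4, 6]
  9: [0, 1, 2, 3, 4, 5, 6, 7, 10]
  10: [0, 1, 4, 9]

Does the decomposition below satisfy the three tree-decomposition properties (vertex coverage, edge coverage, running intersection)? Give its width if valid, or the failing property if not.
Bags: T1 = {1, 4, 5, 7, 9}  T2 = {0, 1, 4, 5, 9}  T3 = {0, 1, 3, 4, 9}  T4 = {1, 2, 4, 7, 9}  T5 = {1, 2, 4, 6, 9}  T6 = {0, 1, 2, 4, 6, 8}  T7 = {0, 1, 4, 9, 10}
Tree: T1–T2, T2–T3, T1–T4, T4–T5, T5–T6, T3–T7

No — bags containing vertex 0 are not connected in the tree.

A tree decomposition must satisfy three properties: every vertex lies in some bag; for every edge, both endpoints lie together in some bag; and for every vertex, the bags containing it form a connected subtree. Here bags containing vertex 0 are not connected in the tree, so the decomposition is invalid.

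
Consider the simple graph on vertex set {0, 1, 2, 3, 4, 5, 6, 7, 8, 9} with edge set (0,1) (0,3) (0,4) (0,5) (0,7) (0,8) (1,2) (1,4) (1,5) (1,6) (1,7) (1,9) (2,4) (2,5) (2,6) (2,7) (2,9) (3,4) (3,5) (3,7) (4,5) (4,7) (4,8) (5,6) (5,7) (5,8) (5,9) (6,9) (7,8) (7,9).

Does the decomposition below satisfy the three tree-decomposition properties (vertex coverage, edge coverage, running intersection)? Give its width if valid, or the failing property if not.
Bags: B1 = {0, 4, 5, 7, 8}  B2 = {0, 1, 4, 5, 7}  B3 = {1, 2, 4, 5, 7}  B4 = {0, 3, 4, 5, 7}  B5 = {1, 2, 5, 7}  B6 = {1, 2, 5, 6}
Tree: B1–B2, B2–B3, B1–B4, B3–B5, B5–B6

No — vertex 9 appears in no bag.

A tree decomposition must satisfy three properties: every vertex lies in some bag; for every edge, both endpoints lie together in some bag; and for every vertex, the bags containing it form a connected subtree. Here vertex 9 appears in no bag, so the decomposition is invalid.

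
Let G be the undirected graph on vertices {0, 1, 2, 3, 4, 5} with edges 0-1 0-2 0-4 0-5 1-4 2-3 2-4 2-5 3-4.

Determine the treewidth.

A width-2 tree decomposition is:
Bags: B1 = {0, 2, 4}  B2 = {0, 2, 5}  B3 = {2, 3, 4}  B4 = {0, 1, 4}
Tree: B1–B2, B1–B3, B1–B4
Each bag holds 3 vertices, so the decomposition has width 2, which upper-bounds the treewidth. On the other hand G contains the 3-clique {0, 1, 4}. A clique must lie in a single bag of any decomposition, so no decomposition can have width below 2. Hence tw(G) = 2 exactly.

2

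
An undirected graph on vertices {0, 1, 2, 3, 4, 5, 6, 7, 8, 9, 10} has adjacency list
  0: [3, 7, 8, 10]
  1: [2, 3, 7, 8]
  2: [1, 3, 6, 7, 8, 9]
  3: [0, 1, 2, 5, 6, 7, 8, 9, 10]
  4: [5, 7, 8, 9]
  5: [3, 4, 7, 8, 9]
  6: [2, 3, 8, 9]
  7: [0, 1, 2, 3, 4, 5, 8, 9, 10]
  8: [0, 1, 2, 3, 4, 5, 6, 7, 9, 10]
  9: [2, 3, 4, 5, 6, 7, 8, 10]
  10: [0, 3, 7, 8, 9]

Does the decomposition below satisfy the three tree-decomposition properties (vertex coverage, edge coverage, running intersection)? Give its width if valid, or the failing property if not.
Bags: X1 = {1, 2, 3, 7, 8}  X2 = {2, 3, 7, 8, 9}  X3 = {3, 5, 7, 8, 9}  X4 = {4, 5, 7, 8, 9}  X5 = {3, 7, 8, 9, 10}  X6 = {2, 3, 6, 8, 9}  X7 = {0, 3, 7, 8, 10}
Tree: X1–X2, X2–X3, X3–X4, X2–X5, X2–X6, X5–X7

Vertex coverage: the bags together contain {0, 1, 2, 3, 4, 5, 6, 7, 8, 9, 10}, the full vertex set. Edge coverage: each edge of G has both endpoints in at least one bag. Running intersection: for every vertex, the bags containing it form a connected subtree. All three properties hold, so this is a valid tree decomposition of width max|bag| − 1 = 4, and hence tw(G) ≤ 4.

Yes; width 4.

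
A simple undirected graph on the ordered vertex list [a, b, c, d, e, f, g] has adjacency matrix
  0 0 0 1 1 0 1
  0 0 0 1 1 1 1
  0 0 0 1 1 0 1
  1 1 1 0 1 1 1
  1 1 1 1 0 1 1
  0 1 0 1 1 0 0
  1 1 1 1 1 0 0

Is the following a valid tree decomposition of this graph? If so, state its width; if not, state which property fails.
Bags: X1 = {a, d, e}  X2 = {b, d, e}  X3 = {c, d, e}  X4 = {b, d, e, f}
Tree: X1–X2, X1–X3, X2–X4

No — vertex g appears in no bag.

A tree decomposition must satisfy three properties: every vertex lies in some bag; for every edge, both endpoints lie together in some bag; and for every vertex, the bags containing it form a connected subtree. Here vertex g appears in no bag, so the decomposition is invalid.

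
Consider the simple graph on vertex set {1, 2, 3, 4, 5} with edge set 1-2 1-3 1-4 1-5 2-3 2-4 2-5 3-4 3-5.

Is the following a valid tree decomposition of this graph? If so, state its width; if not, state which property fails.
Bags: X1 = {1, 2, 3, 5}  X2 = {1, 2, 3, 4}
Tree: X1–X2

Yes; width 3.

Every vertex of G appears in some bag (union = {1, 2, 3, 4, 5}); every edge is covered by a bag; and for each vertex v the set of bags containing v is connected in the bag tree. The decomposition is therefore valid. The largest bag has 4 vertices, so the width is 3.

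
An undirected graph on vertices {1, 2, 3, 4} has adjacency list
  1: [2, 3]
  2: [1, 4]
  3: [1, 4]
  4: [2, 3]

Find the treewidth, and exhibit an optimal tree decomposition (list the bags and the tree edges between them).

Treewidth 2.
One such decomposition:
Bags: B1 = {1, 2, 3}  B2 = {2, 3, 4}
Tree: B1–B2

The largest bag has 3 vertices, giving width 2; this decomposition certifies tw(G) ≤ 2. For the lower bound, G contains the cycle 2–1–3–4–2, so G is not a forest; only forests have treewidth ≤ 1, hence tw(G) ≥ 2. Therefore the treewidth is 2.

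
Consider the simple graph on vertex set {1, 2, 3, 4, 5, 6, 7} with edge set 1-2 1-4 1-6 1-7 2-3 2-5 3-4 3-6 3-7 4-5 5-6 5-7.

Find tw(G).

A width-3 tree decomposition is:
Bags: B1 = {1, 2, 3, 5}  B2 = {1, 3, 5, 6}  B3 = {1, 3, 4, 5}  B4 = {1, 3, 5, 7}
Tree: B1–B2, B2–B3, B3–B4
The largest bag has 4 vertices, giving width 3; this decomposition certifies tw(G) ≤ 3. For the lower bound: the 4 vertex sets {2,5}, {3,6}, {1}, {4} are disjoint, each induces a connected subgraph, and every pair is joined by at least one edge of G. Contracting each set to a single vertex therefore yields K_{4} as a minor, and since treewidth is minor-monotone, tw(G) ≥ tw(K_{4}) = 3. Therefore the treewidth is 3.

3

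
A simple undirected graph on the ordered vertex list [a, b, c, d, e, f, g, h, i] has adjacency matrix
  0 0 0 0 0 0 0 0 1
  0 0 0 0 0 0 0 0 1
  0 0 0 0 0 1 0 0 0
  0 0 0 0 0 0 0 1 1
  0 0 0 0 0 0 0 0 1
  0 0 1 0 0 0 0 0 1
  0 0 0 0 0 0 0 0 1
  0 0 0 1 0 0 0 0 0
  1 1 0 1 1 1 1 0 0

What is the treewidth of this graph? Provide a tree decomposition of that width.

Treewidth 1.
Bags: B1 = {f, i}  B2 = {d, i}  B3 = {d, h}  B4 = {e, i}  B5 = {a, i}  B6 = {g, i}  B7 = {c, f}  B8 = {b, i}
Tree: B1–B2, B2–B3, B2–B4, B1–B5, B4–B6, B1–B7, B2–B8

Each bag holds 2 vertices, so the decomposition has width 1, which upper-bounds the treewidth. Any graph with an edge has treewidth ≥ 1, and G has the edge i–f. Combining the bounds, tw(G) = 1.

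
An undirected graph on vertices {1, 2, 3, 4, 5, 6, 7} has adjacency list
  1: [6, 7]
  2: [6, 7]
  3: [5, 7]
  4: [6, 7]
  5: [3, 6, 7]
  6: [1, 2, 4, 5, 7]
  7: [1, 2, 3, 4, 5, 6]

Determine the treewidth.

A width-2 tree decomposition is:
Bags: B1 = {5, 6, 7}  B2 = {1, 6, 7}  B3 = {2, 6, 7}  B4 = {3, 5, 7}  B5 = {4, 6, 7}
Tree: B1–B2, B2–B3, B1–B4, B2–B5
Every bag has size at most 3, so the width is 3 − 1 = 2 and tw(G) ≤ 2. On the other hand G contains the 3-clique {3, 5, 7}. A clique must lie in a single bag of any decomposition, so no decomposition can have width below 2. Hence tw(G) = 2 exactly.

2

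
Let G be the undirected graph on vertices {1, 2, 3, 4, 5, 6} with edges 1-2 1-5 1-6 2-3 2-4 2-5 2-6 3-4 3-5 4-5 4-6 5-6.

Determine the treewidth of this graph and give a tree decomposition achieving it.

Every bag has size at most 4, so the width is 4 − 1 = 3 and tw(G) ≤ 3. For the lower bound, the 4 vertices {1, 2, 5, 6} are pairwise adjacent, and any tree decomposition puts a clique entirely inside one bag — forcing width ≥ 3. Therefore the treewidth is 3.

Treewidth 3.
One optimal decomposition is:
Bags: B1 = {2, 4, 5, 6}  B2 = {1, 2, 5, 6}  B3 = {2, 3, 4, 5}
Tree: B1–B2, B1–B3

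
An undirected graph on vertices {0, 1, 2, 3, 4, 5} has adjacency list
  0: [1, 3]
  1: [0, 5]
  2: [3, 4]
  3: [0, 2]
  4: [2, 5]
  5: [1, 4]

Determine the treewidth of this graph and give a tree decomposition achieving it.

Treewidth 2.
Bags: B1 = {0, 2, 3}  B2 = {0, 1, 2}  B3 = {1, 2, 5}  B4 = {2, 4, 5}
Tree: B1–B2, B2–B3, B3–B4

Every bag has size at most 3, so the width is 3 − 1 = 2 and tw(G) ≤ 2. The edges 2–3–0–1–5–4–2 form a cycle, so G is not a tree and its treewidth is at least 2. The upper and lower bounds meet at 2, so that is the treewidth.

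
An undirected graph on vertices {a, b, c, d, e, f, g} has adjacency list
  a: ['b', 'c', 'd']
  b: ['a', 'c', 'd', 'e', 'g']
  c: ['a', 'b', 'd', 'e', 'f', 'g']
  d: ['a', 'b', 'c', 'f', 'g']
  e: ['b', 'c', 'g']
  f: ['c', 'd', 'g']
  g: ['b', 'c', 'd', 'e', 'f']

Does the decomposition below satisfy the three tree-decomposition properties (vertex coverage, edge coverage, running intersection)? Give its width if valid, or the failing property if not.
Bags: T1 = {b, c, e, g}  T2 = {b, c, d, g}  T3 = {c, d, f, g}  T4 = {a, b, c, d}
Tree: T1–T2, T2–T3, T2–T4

Yes; width 3.

Vertex coverage: the bags together contain {a, b, c, d, e, f, g}, the full vertex set. Edge coverage: each edge of G has both endpoints in at least one bag. Running intersection: for every vertex, the bags containing it form a connected subtree. All three properties hold, so this is a valid tree decomposition of width max|bag| − 1 = 3, and hence tw(G) ≤ 3.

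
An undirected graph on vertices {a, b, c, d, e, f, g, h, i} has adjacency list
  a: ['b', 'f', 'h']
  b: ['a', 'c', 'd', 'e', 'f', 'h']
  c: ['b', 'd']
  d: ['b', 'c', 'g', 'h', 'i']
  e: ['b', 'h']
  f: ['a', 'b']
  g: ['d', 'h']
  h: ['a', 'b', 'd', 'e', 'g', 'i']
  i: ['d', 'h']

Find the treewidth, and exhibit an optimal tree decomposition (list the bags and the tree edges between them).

Each bag holds 3 vertices, so the decomposition has width 2, which upper-bounds the treewidth. On the other hand G contains the 3-clique {d, g, h}. A clique must lie in a single bag of any decomposition, so no decomposition can have width below 2. The upper and lower bounds meet at 2, so that is the treewidth.

Treewidth 2.
One such decomposition:
Bags: B1 = {b, d, h}  B2 = {d, h, i}  B3 = {a, b, h}  B4 = {d, g, h}  B5 = {a, b, f}  B6 = {b, c, d}  B7 = {b, e, h}
Tree: B1–B2, B1–B3, B2–B4, B3–B5, B1–B6, B1–B7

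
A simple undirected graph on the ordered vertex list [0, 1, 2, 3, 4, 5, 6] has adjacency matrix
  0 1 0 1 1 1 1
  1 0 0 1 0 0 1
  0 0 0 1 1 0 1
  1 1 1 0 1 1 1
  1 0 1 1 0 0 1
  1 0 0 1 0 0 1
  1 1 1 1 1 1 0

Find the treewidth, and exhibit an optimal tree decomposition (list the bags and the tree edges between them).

Treewidth 3.
Bags: B1 = {0, 3, 5, 6}  B2 = {0, 3, 4, 6}  B3 = {0, 1, 3, 6}  B4 = {2, 3, 4, 6}
Tree: B1–B2, B2–B3, B2–B4

Every bag has size at most 4, so the width is 4 − 1 = 3 and tw(G) ≤ 3. For the lower bound, the 4 vertices {0, 1, 3, 6} are pairwise adjacent, and any tree decomposition puts a clique entirely inside one bag — forcing width ≥ 3. The upper and lower bounds meet at 3, so that is the treewidth.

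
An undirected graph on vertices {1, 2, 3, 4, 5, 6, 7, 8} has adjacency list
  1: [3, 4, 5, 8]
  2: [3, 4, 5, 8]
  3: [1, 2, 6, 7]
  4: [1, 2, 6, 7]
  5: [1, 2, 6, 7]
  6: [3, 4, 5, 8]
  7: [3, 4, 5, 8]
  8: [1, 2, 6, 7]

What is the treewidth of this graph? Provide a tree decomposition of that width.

Treewidth 4.
Bags: B1 = {1, 2, 4, 6, 7}  B2 = {1, 2, 6, 7, 8}  B3 = {1, 2, 3, 6, 7}  B4 = {1, 2, 5, 6, 7}
Tree: B1–B2, B2–B3, B3–B4

Every bag has size at most 5, so the width is 5 − 1 = 4 and tw(G) ≤ 4. For the lower bound: the 5 vertex sets {4,7}, {6,8}, {1,3}, {2}, {5} are disjoint, each induces a connected subgraph, and every pair is joined by at least one edge of G. Contracting each set to a single vertex therefore yields K_{5} as a minor, and since treewidth is minor-monotone, tw(G) ≥ tw(K_{5}) = 4. Therefore the treewidth is 4.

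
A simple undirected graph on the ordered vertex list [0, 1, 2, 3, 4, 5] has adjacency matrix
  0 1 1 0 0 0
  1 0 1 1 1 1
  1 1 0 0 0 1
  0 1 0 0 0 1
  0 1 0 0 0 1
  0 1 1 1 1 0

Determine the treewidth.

2

A width-2 tree decomposition is:
Bags: B1 = {1, 4, 5}  B2 = {1, 3, 5}  B3 = {1, 2, 5}  B4 = {0, 1, 2}
Tree: B1–B2, B2–B3, B3–B4
Every bag has size at most 3, so the width is 3 − 1 = 2 and tw(G) ≤ 2. Conversely, {0, 1, 2} is a clique of size 3, and the vertices of any clique must share a bag in every tree decomposition; so some bag has ≥ 3 vertices and tw(G) ≥ 2. Therefore the treewidth is 2.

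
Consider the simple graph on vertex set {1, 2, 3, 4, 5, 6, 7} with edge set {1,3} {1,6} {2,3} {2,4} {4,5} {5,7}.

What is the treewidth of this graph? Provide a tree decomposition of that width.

Treewidth 1.
One optimal decomposition is:
Bags: B1 = {5, 7}  B2 = {4, 5}  B3 = {2, 4}  B4 = {2, 3}  B5 = {1, 3}  B6 = {1, 6}
Tree: B1–B2, B2–B3, B3–B4, B4–B5, B5–B6

Each bag holds 2 vertices, so the decomposition has width 1, which upper-bounds the treewidth. Any graph with an edge has treewidth ≥ 1, and G has the edge 7–5. The upper and lower bounds meet at 1, so that is the treewidth.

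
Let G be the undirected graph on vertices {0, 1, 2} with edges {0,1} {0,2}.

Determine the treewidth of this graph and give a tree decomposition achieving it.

Treewidth 1.
One optimal decomposition is:
Bags: B1 = {0, 2}  B2 = {0, 1}
Tree: B1–B2

The largest bag has 2 vertices, giving width 1; this decomposition certifies tw(G) ≤ 1. G has an edge, so its treewidth is at least 1. The upper and lower bounds meet at 1, so that is the treewidth.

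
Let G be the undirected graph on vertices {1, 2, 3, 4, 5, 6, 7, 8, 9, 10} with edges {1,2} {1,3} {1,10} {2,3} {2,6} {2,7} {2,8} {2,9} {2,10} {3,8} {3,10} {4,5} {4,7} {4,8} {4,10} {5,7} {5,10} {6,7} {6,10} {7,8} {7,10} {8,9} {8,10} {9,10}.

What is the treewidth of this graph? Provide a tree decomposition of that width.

The largest bag has 4 vertices, giving width 3; this decomposition certifies tw(G) ≤ 3. On the other hand G contains the 4-clique {2, 8, 9, 10}. A clique must lie in a single bag of any decomposition, so no decomposition can have width below 3. Hence tw(G) = 3 exactly.

Treewidth 3.
One such decomposition:
Bags: B1 = {2, 7, 8, 10}  B2 = {2, 3, 8, 10}  B3 = {2, 6, 7, 10}  B4 = {2, 8, 9, 10}  B5 = {4, 7, 8, 10}  B6 = {1, 2, 3, 10}  B7 = {4, 5, 7, 10}
Tree: B1–B2, B1–B3, B2–B4, B1–B5, B2–B6, B5–B7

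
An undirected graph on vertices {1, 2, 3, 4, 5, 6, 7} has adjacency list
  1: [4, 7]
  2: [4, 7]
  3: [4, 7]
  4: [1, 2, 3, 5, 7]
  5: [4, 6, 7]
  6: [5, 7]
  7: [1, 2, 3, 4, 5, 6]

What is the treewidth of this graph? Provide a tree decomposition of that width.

Treewidth 2.
One optimal decomposition is:
Bags: B1 = {1, 4, 7}  B2 = {4, 5, 7}  B3 = {3, 4, 7}  B4 = {2, 4, 7}  B5 = {5, 6, 7}
Tree: B1–B2, B2–B3, B3–B4, B2–B5

Every bag has size at most 3, so the width is 3 − 1 = 2 and tw(G) ≤ 2. Conversely, {1, 4, 7} is a clique of size 3, and the vertices of any clique must share a bag in every tree decomposition; so some bag has ≥ 3 vertices and tw(G) ≥ 2. Hence tw(G) = 2 exactly.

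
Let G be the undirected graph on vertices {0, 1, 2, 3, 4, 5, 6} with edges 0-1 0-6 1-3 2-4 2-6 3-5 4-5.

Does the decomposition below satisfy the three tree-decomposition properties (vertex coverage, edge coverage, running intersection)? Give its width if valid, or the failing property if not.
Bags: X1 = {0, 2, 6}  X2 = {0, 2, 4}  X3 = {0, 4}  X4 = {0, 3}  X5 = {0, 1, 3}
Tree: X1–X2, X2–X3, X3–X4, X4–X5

No — vertex 5 appears in no bag.

A tree decomposition must satisfy three properties: every vertex lies in some bag; for every edge, both endpoints lie together in some bag; and for every vertex, the bags containing it form a connected subtree. Here vertex 5 appears in no bag, so the decomposition is invalid.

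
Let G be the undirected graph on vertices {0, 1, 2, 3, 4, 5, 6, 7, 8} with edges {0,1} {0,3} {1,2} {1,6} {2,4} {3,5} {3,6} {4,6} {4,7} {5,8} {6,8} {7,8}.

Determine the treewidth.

A width-3 tree decomposition is:
Bags: B1 = {0, 1, 2, 3}  B2 = {1, 2, 3, 6}  B3 = {2, 3, 4, 6}  B4 = {3, 4, 5, 6}  B5 = {4, 5, 6, 8}  B6 = {4, 5, 7, 8}
Tree: B1–B2, B2–B3, B3–B4, B4–B5, B5–B6
Every bag has size at most 4, so the width is 4 − 1 = 3 and tw(G) ≤ 3. For the lower bound: the 4 vertex sets {0,1,2}, {3}, {6}, {4,5,7,8} are disjoint, each induces a connected subgraph, and every pair is joined by at least one edge of G. Contracting each set to a single vertex therefore yields K_{4} as a minor, and since treewidth is minor-monotone, tw(G) ≥ tw(K_{4}) = 3. Hence tw(G) = 3 exactly.

3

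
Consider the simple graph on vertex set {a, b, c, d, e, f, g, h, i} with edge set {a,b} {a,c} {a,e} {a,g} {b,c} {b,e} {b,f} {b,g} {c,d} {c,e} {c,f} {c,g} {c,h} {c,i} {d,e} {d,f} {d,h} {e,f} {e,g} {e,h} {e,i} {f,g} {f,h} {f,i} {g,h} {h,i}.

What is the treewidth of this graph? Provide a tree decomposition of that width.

The largest bag has 5 vertices, giving width 4; this decomposition certifies tw(G) ≤ 4. For the lower bound, the 5 vertices {a, b, c, e, g} are pairwise adjacent, and any tree decomposition puts a clique entirely inside one bag — forcing width ≥ 4. Hence tw(G) = 4 exactly.

Treewidth 4.
One optimal decomposition is:
Bags: B1 = {c, d, e, f, h}  B2 = {c, e, f, g, h}  B3 = {b, c, e, f, g}  B4 = {a, b, c, e, g}  B5 = {c, e, f, h, i}
Tree: B1–B2, B2–B3, B3–B4, B1–B5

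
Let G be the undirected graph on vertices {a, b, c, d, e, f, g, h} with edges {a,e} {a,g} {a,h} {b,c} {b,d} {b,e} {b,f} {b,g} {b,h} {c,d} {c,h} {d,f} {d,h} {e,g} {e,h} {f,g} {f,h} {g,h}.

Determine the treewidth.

3

A width-3 tree decomposition is:
Bags: B1 = {b, f, g, h}  B2 = {b, e, g, h}  B3 = {a, e, g, h}  B4 = {b, d, f, h}  B5 = {b, c, d, h}
Tree: B1–B2, B2–B3, B1–B4, B4–B5
Each bag holds 4 vertices, so the decomposition has width 3, which upper-bounds the treewidth. Conversely, {a, e, g, h} is a clique of size 4, and the vertices of any clique must share a bag in every tree decomposition; so some bag has ≥ 4 vertices and tw(G) ≥ 3. The upper and lower bounds meet at 3, so that is the treewidth.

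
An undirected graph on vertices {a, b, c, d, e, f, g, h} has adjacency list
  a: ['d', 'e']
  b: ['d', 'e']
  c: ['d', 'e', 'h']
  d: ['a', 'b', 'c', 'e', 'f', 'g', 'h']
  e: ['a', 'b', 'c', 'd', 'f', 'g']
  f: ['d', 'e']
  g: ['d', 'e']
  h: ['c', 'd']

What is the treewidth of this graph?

A width-2 tree decomposition is:
Bags: B1 = {d, e, f}  B2 = {c, d, e}  B3 = {a, d, e}  B4 = {d, e, g}  B5 = {c, d, h}  B6 = {b, d, e}
Tree: B1–B2, B2–B3, B3–B4, B2–B5, B3–B6
Every bag has size at most 3, so the width is 3 − 1 = 2 and tw(G) ≤ 2. On the other hand G contains the 3-clique {d, e, f}. A clique must lie in a single bag of any decomposition, so no decomposition can have width below 2. Hence tw(G) = 2 exactly.

2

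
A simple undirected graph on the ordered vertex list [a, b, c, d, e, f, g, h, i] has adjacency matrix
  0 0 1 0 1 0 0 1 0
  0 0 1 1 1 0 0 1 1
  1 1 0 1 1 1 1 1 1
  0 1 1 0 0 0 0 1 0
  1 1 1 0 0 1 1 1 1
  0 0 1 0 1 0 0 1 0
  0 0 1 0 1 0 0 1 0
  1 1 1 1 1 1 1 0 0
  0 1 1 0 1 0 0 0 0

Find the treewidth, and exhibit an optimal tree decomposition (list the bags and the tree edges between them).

Treewidth 3.
One such decomposition:
Bags: B1 = {b, c, d, h}  B2 = {b, c, e, h}  B3 = {c, e, f, h}  B4 = {c, e, g, h}  B5 = {b, c, e, i}  B6 = {a, c, e, h}
Tree: B1–B2, B2–B3, B2–B4, B2–B5, B4–B6

The largest bag has 4 vertices, giving width 3; this decomposition certifies tw(G) ≤ 3. Conversely, {b, c, d, h} is a clique of size 4, and the vertices of any clique must share a bag in every tree decomposition; so some bag has ≥ 4 vertices and tw(G) ≥ 3. Therefore the treewidth is 3.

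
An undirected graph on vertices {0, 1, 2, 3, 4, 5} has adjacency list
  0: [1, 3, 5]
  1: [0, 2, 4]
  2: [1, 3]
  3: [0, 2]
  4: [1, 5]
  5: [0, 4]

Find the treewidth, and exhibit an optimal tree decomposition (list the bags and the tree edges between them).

Treewidth 2.
One optimal decomposition is:
Bags: B1 = {1, 2, 3}  B2 = {0, 1, 3}  B3 = {0, 1, 4}  B4 = {0, 4, 5}
Tree: B1–B2, B2–B3, B3–B4

Every bag has size at most 3, so the width is 3 − 1 = 2 and tw(G) ≤ 2. The edges 2–3–0–1–2 form a cycle, so G is not a tree and its treewidth is at least 2. Therefore the treewidth is 2.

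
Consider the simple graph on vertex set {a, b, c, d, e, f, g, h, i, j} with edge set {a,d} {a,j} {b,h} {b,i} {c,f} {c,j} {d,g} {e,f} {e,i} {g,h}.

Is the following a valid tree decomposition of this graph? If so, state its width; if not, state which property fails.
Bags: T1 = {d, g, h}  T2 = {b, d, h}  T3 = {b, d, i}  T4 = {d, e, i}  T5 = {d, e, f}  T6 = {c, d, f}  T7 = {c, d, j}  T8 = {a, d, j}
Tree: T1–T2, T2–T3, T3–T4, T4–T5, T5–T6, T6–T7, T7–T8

Yes; width 2.

Every vertex of G appears in some bag (union = {a, b, c, d, e, f, g, h, i, j}); every edge is covered by a bag; and for each vertex v the set of bags containing v is connected in the bag tree. The decomposition is therefore valid. The largest bag has 3 vertices, so the width is 2.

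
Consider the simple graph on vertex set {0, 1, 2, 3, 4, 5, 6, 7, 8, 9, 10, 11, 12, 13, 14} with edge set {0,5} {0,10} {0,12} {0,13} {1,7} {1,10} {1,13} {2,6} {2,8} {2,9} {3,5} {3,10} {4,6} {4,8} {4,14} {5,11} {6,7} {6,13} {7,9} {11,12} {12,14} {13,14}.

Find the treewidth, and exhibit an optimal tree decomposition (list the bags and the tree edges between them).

Treewidth 3.
Bags: B1 = {2, 4, 8, 9}  B2 = {2, 4, 6, 9}  B3 = {4, 6, 7, 9}  B4 = {4, 6, 7, 14}  B5 = {6, 7, 13, 14}  B6 = {1, 7, 13, 14}  B7 = {1, 12, 13, 14}  B8 = {0, 1, 12, 13}  B9 = {0, 1, 10, 12}  B10 = {0, 10, 11, 12}  B11 = {0, 5, 10, 11}  B12 = {3, 5, 10, 11}
Tree: B1–B2, B2–B3, B3–B4, B4–B5, B5–B6, B6–B7, B7–B8, B8–B9, B9–B10, B10–B11, B11–B12

Every bag has size at most 4, so the width is 4 − 1 = 3 and tw(G) ≤ 3. For the lower bound: the 4 vertex sets {2,8,9}, {4}, {6}, {1,7,13,14} are disjoint, each induces a connected subgraph, and every pair is joined by at least one edge of G. Contracting each set to a single vertex therefore yields K_{4} as a minor, and since treewidth is minor-monotone, tw(G) ≥ tw(K_{4}) = 3. The upper and lower bounds meet at 3, so that is the treewidth.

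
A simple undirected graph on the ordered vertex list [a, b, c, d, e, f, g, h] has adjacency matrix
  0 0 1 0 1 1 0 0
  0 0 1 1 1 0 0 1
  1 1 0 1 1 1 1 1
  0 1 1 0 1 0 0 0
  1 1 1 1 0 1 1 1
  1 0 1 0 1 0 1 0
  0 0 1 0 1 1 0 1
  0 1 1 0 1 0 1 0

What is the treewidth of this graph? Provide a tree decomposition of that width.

Treewidth 3.
One such decomposition:
Bags: B1 = {c, e, g, h}  B2 = {c, e, f, g}  B3 = {b, c, e, h}  B4 = {a, c, e, f}  B5 = {b, c, d, e}
Tree: B1–B2, B1–B3, B2–B4, B3–B5

The largest bag has 4 vertices, giving width 3; this decomposition certifies tw(G) ≤ 3. For the lower bound, the 4 vertices {b, c, d, e} are pairwise adjacent, and any tree decomposition puts a clique entirely inside one bag — forcing width ≥ 3. Hence tw(G) = 3 exactly.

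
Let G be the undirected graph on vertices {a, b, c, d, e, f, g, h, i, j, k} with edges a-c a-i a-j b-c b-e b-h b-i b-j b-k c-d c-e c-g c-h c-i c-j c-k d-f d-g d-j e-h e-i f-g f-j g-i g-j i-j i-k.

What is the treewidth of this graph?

3

A width-3 tree decomposition is:
Bags: B1 = {a, c, i, j}  B2 = {c, g, i, j}  B3 = {c, d, g, j}  B4 = {b, c, i, j}  B5 = {b, c, e, i}  B6 = {b, c, e, h}  B7 = {d, f, g, j}  B8 = {b, c, i, k}
Tree: B1–B2, B2–B3, B2–B4, B4–B5, B5–B6, B3–B7, B5–B8
Each bag holds 4 vertices, so the decomposition has width 3, which upper-bounds the treewidth. Conversely, {c, d, g, j} is a clique of size 4, and the vertices of any clique must share a bag in every tree decomposition; so some bag has ≥ 4 vertices and tw(G) ≥ 3. Combining the bounds, tw(G) = 3.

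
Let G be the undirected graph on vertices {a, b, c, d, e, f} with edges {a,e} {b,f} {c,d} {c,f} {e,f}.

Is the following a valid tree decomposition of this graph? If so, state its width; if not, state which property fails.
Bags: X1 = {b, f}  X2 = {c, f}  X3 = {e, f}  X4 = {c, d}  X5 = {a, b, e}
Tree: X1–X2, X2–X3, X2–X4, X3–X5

No — bags containing vertex b are not connected in the tree.

A tree decomposition must satisfy three properties: every vertex lies in some bag; for every edge, both endpoints lie together in some bag; and for every vertex, the bags containing it form a connected subtree. Here bags containing vertex b are not connected in the tree, so the decomposition is invalid.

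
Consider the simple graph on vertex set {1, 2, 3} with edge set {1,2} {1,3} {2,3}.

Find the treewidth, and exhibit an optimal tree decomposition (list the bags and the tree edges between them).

With just one bag of size 3, the width is 3 − 1 = 2, so tw(G) ≤ 2. Conversely, {1, 2, 3} is a clique of size 3, and the vertices of any clique must share a bag in every tree decomposition; so some bag has ≥ 3 vertices and tw(G) ≥ 2. Therefore the treewidth is 2.

Treewidth 2.
One such decomposition:
Bags: B1 = {1, 2, 3}
Tree: (single bag)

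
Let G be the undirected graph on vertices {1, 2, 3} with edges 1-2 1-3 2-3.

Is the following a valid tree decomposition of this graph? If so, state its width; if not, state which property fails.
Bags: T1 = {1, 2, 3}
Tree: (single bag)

Yes; width 2.

Checking the three conditions: (i) the bags cover all of {1, 2, 3}; (ii) for each edge, some bag contains both endpoints; (iii) the bags containing any fixed vertex form a subtree. All hold, so the decomposition is valid with width 3 − 1 = 2.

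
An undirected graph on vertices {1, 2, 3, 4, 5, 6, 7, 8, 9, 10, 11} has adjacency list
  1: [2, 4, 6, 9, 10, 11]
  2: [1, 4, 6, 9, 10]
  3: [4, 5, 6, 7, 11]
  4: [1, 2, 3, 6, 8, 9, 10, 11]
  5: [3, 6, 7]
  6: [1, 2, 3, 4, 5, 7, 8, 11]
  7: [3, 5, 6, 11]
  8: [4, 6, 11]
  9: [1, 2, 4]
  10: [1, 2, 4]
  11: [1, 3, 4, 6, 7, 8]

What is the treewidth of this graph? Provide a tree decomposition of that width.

The largest bag has 4 vertices, giving width 3; this decomposition certifies tw(G) ≤ 3. On the other hand G contains the 4-clique {4, 6, 8, 11}. A clique must lie in a single bag of any decomposition, so no decomposition can have width below 3. Combining the bounds, tw(G) = 3.

Treewidth 3.
One optimal decomposition is:
Bags: B1 = {4, 6, 8, 11}  B2 = {1, 4, 6, 11}  B3 = {1, 2, 4, 6}  B4 = {3, 4, 6, 11}  B5 = {1, 2, 4, 10}  B6 = {3, 6, 7, 11}  B7 = {1, 2, 4, 9}  B8 = {3, 5, 6, 7}
Tree: B1–B2, B2–B3, B1–B4, B3–B5, B4–B6, B5–B7, B6–B8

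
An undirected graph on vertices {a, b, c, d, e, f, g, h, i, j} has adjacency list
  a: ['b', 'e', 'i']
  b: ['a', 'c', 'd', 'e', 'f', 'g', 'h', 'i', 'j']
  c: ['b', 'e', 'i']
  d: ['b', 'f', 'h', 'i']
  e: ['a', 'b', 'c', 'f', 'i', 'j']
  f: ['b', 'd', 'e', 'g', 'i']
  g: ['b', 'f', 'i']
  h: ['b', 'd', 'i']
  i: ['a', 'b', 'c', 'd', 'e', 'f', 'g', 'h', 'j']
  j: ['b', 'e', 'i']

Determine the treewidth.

3

A width-3 tree decomposition is:
Bags: B1 = {b, e, f, i}  B2 = {b, d, f, i}  B3 = {b, c, e, i}  B4 = {b, e, i, j}  B5 = {b, d, h, i}  B6 = {a, b, e, i}  B7 = {b, f, g, i}
Tree: B1–B2, B1–B3, B3–B4, B2–B5, B3–B6, B2–B7
Each bag holds 4 vertices, so the decomposition has width 3, which upper-bounds the treewidth. On the other hand G contains the 4-clique {b, d, h, i}. A clique must lie in a single bag of any decomposition, so no decomposition can have width below 3. Combining the bounds, tw(G) = 3.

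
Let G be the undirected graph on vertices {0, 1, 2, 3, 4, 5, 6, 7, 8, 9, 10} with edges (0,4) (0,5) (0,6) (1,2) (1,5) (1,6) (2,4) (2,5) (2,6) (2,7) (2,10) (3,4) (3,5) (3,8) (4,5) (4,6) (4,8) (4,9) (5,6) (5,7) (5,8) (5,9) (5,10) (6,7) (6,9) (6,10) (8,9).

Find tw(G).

A width-3 tree decomposition is:
Bags: B1 = {4, 5, 6, 9}  B2 = {0, 4, 5, 6}  B3 = {4, 5, 8, 9}  B4 = {2, 4, 5, 6}  B5 = {1, 2, 5, 6}  B6 = {2, 5, 6, 10}  B7 = {3, 4, 5, 8}  B8 = {2, 5, 6, 7}
Tree: B1–B2, B1–B3, B1–B4, B4–B5, B4–B6, B3–B7, B6–B8
Every bag has size at most 4, so the width is 4 − 1 = 3 and tw(G) ≤ 3. For the lower bound, the 4 vertices {4, 5, 8, 9} are pairwise adjacent, and any tree decomposition puts a clique entirely inside one bag — forcing width ≥ 3. Hence tw(G) = 3 exactly.

3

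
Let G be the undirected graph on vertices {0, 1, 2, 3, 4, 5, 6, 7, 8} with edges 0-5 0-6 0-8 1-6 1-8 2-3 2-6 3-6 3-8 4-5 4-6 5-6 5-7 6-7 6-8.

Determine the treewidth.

2

A width-2 tree decomposition is:
Bags: B1 = {4, 5, 6}  B2 = {0, 5, 6}  B3 = {0, 6, 8}  B4 = {1, 6, 8}  B5 = {3, 6, 8}  B6 = {2, 3, 6}  B7 = {5, 6, 7}
Tree: B1–B2, B2–B3, B3–B4, B4–B5, B5–B6, B1–B7
The largest bag has 3 vertices, giving width 2; this decomposition certifies tw(G) ≤ 2. Conversely, {1, 6, 8} is a clique of size 3, and the vertices of any clique must share a bag in every tree decomposition; so some bag has ≥ 3 vertices and tw(G) ≥ 2. The upper and lower bounds meet at 2, so that is the treewidth.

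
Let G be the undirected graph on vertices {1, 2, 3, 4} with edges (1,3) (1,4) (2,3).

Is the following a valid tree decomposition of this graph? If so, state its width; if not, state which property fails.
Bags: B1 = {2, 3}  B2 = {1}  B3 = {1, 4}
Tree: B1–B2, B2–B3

A tree decomposition must satisfy three properties: every vertex lies in some bag; for every edge, both endpoints lie together in some bag; and for every vertex, the bags containing it form a connected subtree. Here edge (3,1) lies in no bag, so the decomposition is invalid.

No — edge (3,1) lies in no bag.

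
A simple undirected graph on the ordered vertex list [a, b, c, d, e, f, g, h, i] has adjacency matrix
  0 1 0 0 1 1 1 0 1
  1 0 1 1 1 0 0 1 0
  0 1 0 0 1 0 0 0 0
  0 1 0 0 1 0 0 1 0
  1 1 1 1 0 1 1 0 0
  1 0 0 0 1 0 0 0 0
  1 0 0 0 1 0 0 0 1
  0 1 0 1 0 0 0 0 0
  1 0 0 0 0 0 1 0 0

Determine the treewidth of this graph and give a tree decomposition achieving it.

Treewidth 2.
One such decomposition:
Bags: B1 = {a, b, e}  B2 = {a, e, g}  B3 = {b, d, e}  B4 = {a, e, f}  B5 = {b, d, h}  B6 = {b, c, e}  B7 = {a, g, i}
Tree: B1–B2, B1–B3, B1–B4, B3–B5, B1–B6, B2–B7

Each bag holds 3 vertices, so the decomposition has width 2, which upper-bounds the treewidth. Conversely, {a, e, g} is a clique of size 3, and the vertices of any clique must share a bag in every tree decomposition; so some bag has ≥ 3 vertices and tw(G) ≥ 2. Hence tw(G) = 2 exactly.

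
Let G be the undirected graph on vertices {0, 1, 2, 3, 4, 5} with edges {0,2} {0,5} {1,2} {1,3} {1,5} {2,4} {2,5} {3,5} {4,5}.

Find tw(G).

A width-2 tree decomposition is:
Bags: B1 = {0, 2, 5}  B2 = {1, 2, 5}  B3 = {2, 4, 5}  B4 = {1, 3, 5}
Tree: B1–B2, B1–B3, B2–B4
Each bag holds 3 vertices, so the decomposition has width 2, which upper-bounds the treewidth. For the lower bound, the 3 vertices {0, 2, 5} are pairwise adjacent, and any tree decomposition puts a clique entirely inside one bag — forcing width ≥ 2. Therefore the treewidth is 2.

2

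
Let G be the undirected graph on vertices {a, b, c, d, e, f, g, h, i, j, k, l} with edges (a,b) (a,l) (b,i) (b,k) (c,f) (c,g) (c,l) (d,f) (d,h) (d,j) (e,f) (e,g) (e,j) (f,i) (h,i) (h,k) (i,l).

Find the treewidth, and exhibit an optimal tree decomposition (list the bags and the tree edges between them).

Treewidth 3.
Bags: B1 = {c, e, g, j}  B2 = {c, e, f, j}  B3 = {c, d, f, j}  B4 = {c, d, f, l}  B5 = {d, f, i, l}  B6 = {d, h, i, l}  B7 = {a, h, i, l}  B8 = {a, b, h, i}  B9 = {a, b, h, k}
Tree: B1–B2, B2–B3, B3–B4, B4–B5, B5–B6, B6–B7, B7–B8, B8–B9

Every bag has size at most 4, so the width is 4 − 1 = 3 and tw(G) ≤ 3. For the lower bound: the 4 vertex sets {e,g,j}, {c}, {f}, {d,h,i,l} are disjoint, each induces a connected subgraph, and every pair is joined by at least one edge of G. Contracting each set to a single vertex therefore yields K_{4} as a minor, and since treewidth is minor-monotone, tw(G) ≥ tw(K_{4}) = 3. Hence tw(G) = 3 exactly.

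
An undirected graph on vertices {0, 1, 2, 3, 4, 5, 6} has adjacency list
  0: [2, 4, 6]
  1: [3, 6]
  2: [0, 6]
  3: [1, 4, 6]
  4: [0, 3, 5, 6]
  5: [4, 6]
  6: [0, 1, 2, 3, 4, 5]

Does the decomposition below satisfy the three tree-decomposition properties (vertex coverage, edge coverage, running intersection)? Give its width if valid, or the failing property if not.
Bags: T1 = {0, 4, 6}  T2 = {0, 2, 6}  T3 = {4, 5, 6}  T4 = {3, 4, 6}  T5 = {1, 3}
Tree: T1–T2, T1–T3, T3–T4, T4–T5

No — edge (6,1) lies in no bag.

A tree decomposition must satisfy three properties: every vertex lies in some bag; for every edge, both endpoints lie together in some bag; and for every vertex, the bags containing it form a connected subtree. Here edge (6,1) lies in no bag, so the decomposition is invalid.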